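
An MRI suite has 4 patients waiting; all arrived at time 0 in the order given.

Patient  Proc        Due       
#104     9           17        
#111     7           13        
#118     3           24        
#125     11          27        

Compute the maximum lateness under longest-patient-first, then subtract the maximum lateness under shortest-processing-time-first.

LPT (decreasing processing time): #125 #104 #111 #118.
#125: 0→11, due 27, lateness -16
#104: 11→20, due 17, lateness 3
#111: 20→27, due 13, lateness 14
#118: 27→30, due 24, lateness 6
Maximum = 14.
SPT (increasing processing time): #118 #111 #104 #125.
#118: 0→3, due 24, lateness -21
#111: 3→10, due 13, lateness -3
#104: 10→19, due 17, lateness 2
#125: 19→30, due 27, lateness 3
Maximum = 3.
Difference = 14 − 3 = 11.

11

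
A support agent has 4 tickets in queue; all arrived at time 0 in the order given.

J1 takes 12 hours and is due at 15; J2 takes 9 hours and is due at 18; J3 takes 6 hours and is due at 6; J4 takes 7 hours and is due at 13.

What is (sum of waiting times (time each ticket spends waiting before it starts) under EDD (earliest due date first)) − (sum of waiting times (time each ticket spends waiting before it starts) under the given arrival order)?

-16

EDD (increasing due date): J3 J4 J1 J2.
J3: waits 0, runs 0→6
J4: waits 6, runs 6→13
J1: waits 13, runs 13→25
J2: waits 25, runs 25→34
Sum = 0+6+13+25 = 44.
FIFO (arrival order): J1 J2 J3 J4.
J1: waits 0, runs 0→12
J2: waits 12, runs 12→21
J3: waits 21, runs 21→27
J4: waits 27, runs 27→34
Sum = 0+12+21+27 = 60.
Difference = 44 − 60 = -16.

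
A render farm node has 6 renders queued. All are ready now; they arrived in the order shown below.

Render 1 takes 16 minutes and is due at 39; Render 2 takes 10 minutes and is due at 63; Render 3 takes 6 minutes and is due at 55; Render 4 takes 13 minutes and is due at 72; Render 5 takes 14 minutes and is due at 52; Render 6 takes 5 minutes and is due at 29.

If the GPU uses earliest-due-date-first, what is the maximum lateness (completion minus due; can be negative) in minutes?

EDD (increasing due date): Render 6 Render 1 Render 5 Render 3 Render 2 Render 4.
Render 6: 0→5, due 29, lateness -24
Render 1: 5→21, due 39, lateness -18
Render 5: 21→35, due 52, lateness -17
Render 3: 35→41, due 55, lateness -14
Render 2: 41→51, due 63, lateness -12
Render 4: 51→64, due 72, lateness -8
Maximum = -8.

-8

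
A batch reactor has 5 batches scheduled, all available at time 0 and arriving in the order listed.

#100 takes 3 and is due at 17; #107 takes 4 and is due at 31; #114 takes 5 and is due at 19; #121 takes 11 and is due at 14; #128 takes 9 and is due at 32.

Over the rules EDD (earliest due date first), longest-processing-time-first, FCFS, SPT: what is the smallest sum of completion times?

75

EDD (increasing due date): #121 #100 #114 #107 #128.
#121: 0→11
#100: 11→14
#114: 14→19
#107: 19→23
#128: 23→32
Sum = 11+14+19+23+32 = 99.
LPT (decreasing processing time): #121 #128 #114 #107 #100.
#121: 0→11
#128: 11→20
#114: 20→25
#107: 25→29
#100: 29→32
Sum = 11+20+25+29+32 = 117.
FIFO (arrival order): #100 #107 #114 #121 #128.
#100: 0→3
#107: 3→7
#114: 7→12
#121: 12→23
#128: 23→32
Sum = 3+7+12+23+32 = 77.
SPT (increasing processing time): #100 #107 #114 #128 #121.
#100: 0→3
#107: 3→7
#114: 7→12
#128: 12→21
#121: 21→32
Sum = 3+7+12+21+32 = 75.
EDD 99, LPT 117, FIFO 77, SPT 75 → minimum 75.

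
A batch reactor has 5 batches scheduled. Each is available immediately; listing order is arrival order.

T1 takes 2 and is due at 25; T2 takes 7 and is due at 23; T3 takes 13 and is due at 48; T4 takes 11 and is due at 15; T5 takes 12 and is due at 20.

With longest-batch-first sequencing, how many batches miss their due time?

4

LPT (decreasing processing time): T3 T5 T4 T2 T1.
T3: 0→13, due 48, tardiness 0
T5: 13→25, due 20, tardiness 5
T4: 25→36, due 15, tardiness 21
T2: 36→43, due 23, tardiness 20
T1: 43→45, due 25, tardiness 20
Late batches: 4.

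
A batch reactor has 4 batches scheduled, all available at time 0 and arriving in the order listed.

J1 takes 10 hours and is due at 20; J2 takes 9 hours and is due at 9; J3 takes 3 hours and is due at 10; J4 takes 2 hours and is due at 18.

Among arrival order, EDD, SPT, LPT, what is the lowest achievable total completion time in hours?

FIFO (arrival order): J1 J2 J3 J4.
J1: 0→10
J2: 10→19
J3: 19→22
J4: 22→24
Sum = 10+19+22+24 = 75.
EDD (increasing due date): J2 J3 J4 J1.
J2: 0→9
J3: 9→12
J4: 12→14
J1: 14→24
Sum = 9+12+14+24 = 59.
SPT (increasing processing time): J4 J3 J2 J1.
J4: 0→2
J3: 2→5
J2: 5→14
J1: 14→24
Sum = 2+5+14+24 = 45.
LPT (decreasing processing time): J1 J2 J3 J4.
J1: 0→10
J2: 10→19
J3: 19→22
J4: 22→24
Sum = 10+19+22+24 = 75.
FIFO 75, EDD 59, SPT 45, LPT 75 → minimum 45.

45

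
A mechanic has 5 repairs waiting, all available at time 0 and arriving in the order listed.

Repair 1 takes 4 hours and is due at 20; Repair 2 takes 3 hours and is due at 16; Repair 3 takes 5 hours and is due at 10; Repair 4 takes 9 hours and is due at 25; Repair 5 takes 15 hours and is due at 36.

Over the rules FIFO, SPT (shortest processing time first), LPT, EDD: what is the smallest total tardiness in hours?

0

FIFO (arrival order): Repair 1 Repair 2 Repair 3 Repair 4 Repair 5.
Repair 1: 0→4, due 20, tardiness 0
Repair 2: 4→7, due 16, tardiness 0
Repair 3: 7→12, due 10, tardiness 2
Repair 4: 12→21, due 25, tardiness 0
Repair 5: 21→36, due 36, tardiness 0
Sum = 0+0+2+0+0 = 2.
SPT (increasing processing time): Repair 2 Repair 1 Repair 3 Repair 4 Repair 5.
Repair 2: 0→3, due 16, tardiness 0
Repair 1: 3→7, due 20, tardiness 0
Repair 3: 7→12, due 10, tardiness 2
Repair 4: 12→21, due 25, tardiness 0
Repair 5: 21→36, due 36, tardiness 0
Sum = 0+0+2+0+0 = 2.
LPT (decreasing processing time): Repair 5 Repair 4 Repair 3 Repair 1 Repair 2.
Repair 5: 0→15, due 36, tardiness 0
Repair 4: 15→24, due 25, tardiness 0
Repair 3: 24→29, due 10, tardiness 19
Repair 1: 29→33, due 20, tardiness 13
Repair 2: 33→36, due 16, tardiness 20
Sum = 0+0+19+13+20 = 52.
EDD (increasing due date): Repair 3 Repair 2 Repair 1 Repair 4 Repair 5.
Repair 3: 0→5, due 10, tardiness 0
Repair 2: 5→8, due 16, tardiness 0
Repair 1: 8→12, due 20, tardiness 0
Repair 4: 12→21, due 25, tardiness 0
Repair 5: 21→36, due 36, tardiness 0
Sum = 0+0+0+0+0 = 0.
FIFO 2, SPT 2, LPT 52, EDD 0 → minimum 0.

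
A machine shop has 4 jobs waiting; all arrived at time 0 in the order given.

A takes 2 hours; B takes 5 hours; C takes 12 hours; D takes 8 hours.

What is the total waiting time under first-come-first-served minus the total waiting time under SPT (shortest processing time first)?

FIFO (arrival order): A B C D.
A: waits 0, runs 0→2
B: waits 2, runs 2→7
C: waits 7, runs 7→19
D: waits 19, runs 19→27
Sum = 0+2+7+19 = 28.
SPT (increasing processing time): A B D C.
A: waits 0, runs 0→2
B: waits 2, runs 2→7
D: waits 7, runs 7→15
C: waits 15, runs 15→27
Sum = 0+2+7+15 = 24.
Difference = 28 − 24 = 4.

4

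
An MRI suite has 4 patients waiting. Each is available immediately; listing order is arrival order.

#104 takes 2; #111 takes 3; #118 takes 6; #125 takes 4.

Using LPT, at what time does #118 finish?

6

LPT (decreasing processing time): #118 #125 #111 #104.
#118: 0→6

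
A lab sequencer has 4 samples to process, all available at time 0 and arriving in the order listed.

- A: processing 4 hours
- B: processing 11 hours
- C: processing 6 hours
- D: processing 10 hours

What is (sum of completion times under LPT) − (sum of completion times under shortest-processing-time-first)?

25

LPT (decreasing processing time): B D C A.
B: 0→11
D: 11→21
C: 21→27
A: 27→31
Sum = 11+21+27+31 = 90.
SPT (increasing processing time): A C D B.
A: 0→4
C: 4→10
D: 10→20
B: 20→31
Sum = 4+10+20+31 = 65.
Difference = 90 − 65 = 25.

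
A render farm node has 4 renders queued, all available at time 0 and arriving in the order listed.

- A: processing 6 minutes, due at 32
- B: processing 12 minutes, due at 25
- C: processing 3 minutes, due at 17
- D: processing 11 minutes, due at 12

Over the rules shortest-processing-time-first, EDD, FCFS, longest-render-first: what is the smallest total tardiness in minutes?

1

SPT (increasing processing time): C A D B.
C: 0→3, due 17, tardiness 0
A: 3→9, due 32, tardiness 0
D: 9→20, due 12, tardiness 8
B: 20→32, due 25, tardiness 7
Sum = 0+0+8+7 = 15.
EDD (increasing due date): D C B A.
D: 0→11, due 12, tardiness 0
C: 11→14, due 17, tardiness 0
B: 14→26, due 25, tardiness 1
A: 26→32, due 32, tardiness 0
Sum = 0+0+1+0 = 1.
FIFO (arrival order): A B C D.
A: 0→6, due 32, tardiness 0
B: 6→18, due 25, tardiness 0
C: 18→21, due 17, tardiness 4
D: 21→32, due 12, tardiness 20
Sum = 0+0+4+20 = 24.
LPT (decreasing processing time): B D A C.
B: 0→12, due 25, tardiness 0
D: 12→23, due 12, tardiness 11
A: 23→29, due 32, tardiness 0
C: 29→32, due 17, tardiness 15
Sum = 0+11+0+15 = 26.
SPT 15, EDD 1, FIFO 24, LPT 26 → minimum 1.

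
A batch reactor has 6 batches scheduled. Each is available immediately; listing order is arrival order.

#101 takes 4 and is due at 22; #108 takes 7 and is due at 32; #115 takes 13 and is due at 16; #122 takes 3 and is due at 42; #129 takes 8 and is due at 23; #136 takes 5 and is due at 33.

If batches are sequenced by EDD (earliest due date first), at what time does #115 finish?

13

EDD (increasing due date): #115 #101 #129 #108 #136 #122.
#115: 0→13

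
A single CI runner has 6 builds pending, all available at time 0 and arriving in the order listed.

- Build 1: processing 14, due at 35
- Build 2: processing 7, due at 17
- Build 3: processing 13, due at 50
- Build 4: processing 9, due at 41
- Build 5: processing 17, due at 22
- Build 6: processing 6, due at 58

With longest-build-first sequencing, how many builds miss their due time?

LPT (decreasing processing time): Build 5 Build 1 Build 3 Build 4 Build 2 Build 6.
Build 5: 0→17, due 22, tardiness 0
Build 1: 17→31, due 35, tardiness 0
Build 3: 31→44, due 50, tardiness 0
Build 4: 44→53, due 41, tardiness 12
Build 2: 53→60, due 17, tardiness 43
Build 6: 60→66, due 58, tardiness 8
Late builds: 3.

3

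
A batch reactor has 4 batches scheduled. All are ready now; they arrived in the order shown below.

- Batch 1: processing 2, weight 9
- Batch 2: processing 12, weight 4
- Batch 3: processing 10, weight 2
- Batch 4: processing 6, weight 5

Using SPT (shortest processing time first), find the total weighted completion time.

214

SPT (increasing processing time): Batch 1 Batch 4 Batch 3 Batch 2.
Batch 1: finishes 2, weight 9, w·C = 18
Batch 4: finishes 8, weight 5, w·C = 40
Batch 3: finishes 18, weight 2, w·C = 36
Batch 2: finishes 30, weight 4, w·C = 120
Sum = 18+40+36+120 = 214.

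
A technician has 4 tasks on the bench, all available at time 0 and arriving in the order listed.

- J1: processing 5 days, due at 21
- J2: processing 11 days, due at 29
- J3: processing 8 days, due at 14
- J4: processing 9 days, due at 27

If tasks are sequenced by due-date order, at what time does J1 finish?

13

EDD (increasing due date): J3 J1 J4 J2.
J3: 0→8
J1: 8→13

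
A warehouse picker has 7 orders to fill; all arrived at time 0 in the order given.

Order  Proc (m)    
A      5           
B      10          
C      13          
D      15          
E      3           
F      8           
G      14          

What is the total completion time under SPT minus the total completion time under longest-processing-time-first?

-118

SPT (increasing processing time): E A F B C G D.
E: 0→3
A: 3→8
F: 8→16
B: 16→26
C: 26→39
G: 39→53
D: 53→68
Sum = 3+8+16+26+39+53+68 = 213.
LPT (decreasing processing time): D G C B F A E.
D: 0→15
G: 15→29
C: 29→42
B: 42→52
F: 52→60
A: 60→65
E: 65→68
Sum = 15+29+42+52+60+65+68 = 331.
Difference = 213 − 331 = -118.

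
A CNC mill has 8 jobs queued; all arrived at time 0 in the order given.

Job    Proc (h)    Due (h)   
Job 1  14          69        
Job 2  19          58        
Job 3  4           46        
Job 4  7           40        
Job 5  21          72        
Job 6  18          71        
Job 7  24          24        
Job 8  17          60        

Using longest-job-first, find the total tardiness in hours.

LPT (decreasing processing time): Job 7 Job 5 Job 2 Job 6 Job 8 Job 1 Job 4 Job 3.
Job 7: 0→24, due 24, tardiness 0
Job 5: 24→45, due 72, tardiness 0
Job 2: 45→64, due 58, tardiness 6
Job 6: 64→82, due 71, tardiness 11
Job 8: 82→99, due 60, tardiness 39
Job 1: 99→113, due 69, tardiness 44
Job 4: 113→120, due 40, tardiness 80
Job 3: 120→124, due 46, tardiness 78
Sum = 0+0+6+11+39+44+80+78 = 258.

258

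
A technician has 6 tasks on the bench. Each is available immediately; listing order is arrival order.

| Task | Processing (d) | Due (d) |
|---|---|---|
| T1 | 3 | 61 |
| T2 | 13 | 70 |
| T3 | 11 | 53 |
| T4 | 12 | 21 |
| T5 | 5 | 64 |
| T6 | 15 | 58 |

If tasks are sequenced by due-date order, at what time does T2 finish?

59

EDD (increasing due date): T4 T3 T6 T1 T5 T2.
T4: 0→12
T3: 12→23
T6: 23→38
T1: 38→41
T5: 41→46
T2: 46→59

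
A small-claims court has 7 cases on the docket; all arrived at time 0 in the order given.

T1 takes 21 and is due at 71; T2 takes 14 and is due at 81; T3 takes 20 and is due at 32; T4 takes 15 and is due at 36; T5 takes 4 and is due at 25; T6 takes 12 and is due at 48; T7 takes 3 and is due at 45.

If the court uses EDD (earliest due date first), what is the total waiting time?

EDD (increasing due date): T5 T3 T4 T7 T6 T1 T2.
T5: waits 0, runs 0→4
T3: waits 4, runs 4→24
T4: waits 24, runs 24→39
T7: waits 39, runs 39→42
T6: waits 42, runs 42→54
T1: waits 54, runs 54→75
T2: waits 75, runs 75→89
Sum = 0+4+24+39+42+54+75 = 238.

238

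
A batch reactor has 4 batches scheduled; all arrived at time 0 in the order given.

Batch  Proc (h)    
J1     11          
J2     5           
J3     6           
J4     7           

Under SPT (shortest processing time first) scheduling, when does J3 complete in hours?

SPT (increasing processing time): J2 J3 J4 J1.
J2: 0→5
J3: 5→11

11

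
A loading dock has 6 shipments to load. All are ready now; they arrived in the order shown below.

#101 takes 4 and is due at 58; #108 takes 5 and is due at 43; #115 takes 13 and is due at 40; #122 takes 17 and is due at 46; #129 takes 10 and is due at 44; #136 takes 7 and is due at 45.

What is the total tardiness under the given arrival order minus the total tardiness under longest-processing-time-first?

5

FIFO (arrival order): #101 #108 #115 #122 #129 #136.
#101: 0→4, due 58, tardiness 0
#108: 4→9, due 43, tardiness 0
#115: 9→22, due 40, tardiness 0
#122: 22→39, due 46, tardiness 0
#129: 39→49, due 44, tardiness 5
#136: 49→56, due 45, tardiness 11
Sum = 0+0+0+0+5+11 = 16.
LPT (decreasing processing time): #122 #115 #129 #136 #108 #101.
#122: 0→17, due 46, tardiness 0
#115: 17→30, due 40, tardiness 0
#129: 30→40, due 44, tardiness 0
#136: 40→47, due 45, tardiness 2
#108: 47→52, due 43, tardiness 9
#101: 52→56, due 58, tardiness 0
Sum = 0+0+0+2+9+0 = 11.
Difference = 16 − 11 = 5.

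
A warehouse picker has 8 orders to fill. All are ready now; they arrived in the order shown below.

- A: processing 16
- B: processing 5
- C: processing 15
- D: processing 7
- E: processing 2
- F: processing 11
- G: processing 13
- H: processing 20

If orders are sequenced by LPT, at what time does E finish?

89

LPT (decreasing processing time): H A C G F D B E.
H: 0→20
A: 20→36
C: 36→51
G: 51→64
F: 64→75
D: 75→82
B: 82→87
E: 87→89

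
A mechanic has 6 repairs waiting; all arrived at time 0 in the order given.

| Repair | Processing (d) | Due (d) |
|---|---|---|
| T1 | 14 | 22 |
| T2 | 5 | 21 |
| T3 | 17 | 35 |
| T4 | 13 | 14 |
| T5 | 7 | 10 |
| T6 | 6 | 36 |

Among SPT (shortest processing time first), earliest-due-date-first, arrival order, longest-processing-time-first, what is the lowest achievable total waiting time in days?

SPT (increasing processing time): T2 T6 T5 T4 T1 T3.
T2: waits 0, runs 0→5
T6: waits 5, runs 5→11
T5: waits 11, runs 11→18
T4: waits 18, runs 18→31
T1: waits 31, runs 31→45
T3: waits 45, runs 45→62
Sum = 0+5+11+18+31+45 = 110.
EDD (increasing due date): T5 T4 T2 T1 T3 T6.
T5: waits 0, runs 0→7
T4: waits 7, runs 7→20
T2: waits 20, runs 20→25
T1: waits 25, runs 25→39
T3: waits 39, runs 39→56
T6: waits 56, runs 56→62
Sum = 0+7+20+25+39+56 = 147.
FIFO (arrival order): T1 T2 T3 T4 T5 T6.
T1: waits 0, runs 0→14
T2: waits 14, runs 14→19
T3: waits 19, runs 19→36
T4: waits 36, runs 36→49
T5: waits 49, runs 49→56
T6: waits 56, runs 56→62
Sum = 0+14+19+36+49+56 = 174.
LPT (decreasing processing time): T3 T1 T4 T5 T6 T2.
T3: waits 0, runs 0→17
T1: waits 17, runs 17→31
T4: waits 31, runs 31→44
T5: waits 44, runs 44→51
T6: waits 51, runs 51→57
T2: waits 57, runs 57→62
Sum = 0+17+31+44+51+57 = 200.
SPT 110, EDD 147, FIFO 174, LPT 200 → minimum 110.

110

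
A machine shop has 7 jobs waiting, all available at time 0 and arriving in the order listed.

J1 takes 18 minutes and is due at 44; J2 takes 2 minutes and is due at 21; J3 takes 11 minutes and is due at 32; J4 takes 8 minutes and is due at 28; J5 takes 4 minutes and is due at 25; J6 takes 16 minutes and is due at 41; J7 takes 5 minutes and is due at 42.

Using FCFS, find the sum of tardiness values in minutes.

FIFO (arrival order): J1 J2 J3 J4 J5 J6 J7.
J1: 0→18, due 44, tardiness 0
J2: 18→20, due 21, tardiness 0
J3: 20→31, due 32, tardiness 0
J4: 31→39, due 28, tardiness 11
J5: 39→43, due 25, tardiness 18
J6: 43→59, due 41, tardiness 18
J7: 59→64, due 42, tardiness 22
Sum = 0+0+0+11+18+18+22 = 69.

69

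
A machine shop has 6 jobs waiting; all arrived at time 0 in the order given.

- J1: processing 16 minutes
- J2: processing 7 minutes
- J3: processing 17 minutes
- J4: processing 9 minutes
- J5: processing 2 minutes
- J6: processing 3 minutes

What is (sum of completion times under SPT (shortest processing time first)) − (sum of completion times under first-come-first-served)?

SPT (increasing processing time): J5 J6 J2 J4 J1 J3.
J5: 0→2
J6: 2→5
J2: 5→12
J4: 12→21
J1: 21→37
J3: 37→54
Sum = 2+5+12+21+37+54 = 131.
FIFO (arrival order): J1 J2 J3 J4 J5 J6.
J1: 0→16
J2: 16→23
J3: 23→40
J4: 40→49
J5: 49→51
J6: 51→54
Sum = 16+23+40+49+51+54 = 233.
Difference = 131 − 233 = -102.

-102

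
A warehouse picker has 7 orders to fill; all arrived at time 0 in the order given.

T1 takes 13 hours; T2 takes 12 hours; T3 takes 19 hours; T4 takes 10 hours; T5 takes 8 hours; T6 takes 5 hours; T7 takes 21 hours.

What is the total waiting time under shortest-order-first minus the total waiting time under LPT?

-146

SPT (increasing processing time): T6 T5 T4 T2 T1 T3 T7.
T6: waits 0, runs 0→5
T5: waits 5, runs 5→13
T4: waits 13, runs 13→23
T2: waits 23, runs 23→35
T1: waits 35, runs 35→48
T3: waits 48, runs 48→67
T7: waits 67, runs 67→88
Sum = 0+5+13+23+35+48+67 = 191.
LPT (decreasing processing time): T7 T3 T1 T2 T4 T5 T6.
T7: waits 0, runs 0→21
T3: waits 21, runs 21→40
T1: waits 40, runs 40→53
T2: waits 53, runs 53→65
T4: waits 65, runs 65→75
T5: waits 75, runs 75→83
T6: waits 83, runs 83→88
Sum = 0+21+40+53+65+75+83 = 337.
Difference = 191 − 337 = -146.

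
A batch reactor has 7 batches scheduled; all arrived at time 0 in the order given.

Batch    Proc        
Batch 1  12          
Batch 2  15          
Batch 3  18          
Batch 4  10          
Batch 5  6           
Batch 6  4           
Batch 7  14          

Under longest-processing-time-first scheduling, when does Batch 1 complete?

LPT (decreasing processing time): Batch 3 Batch 2 Batch 7 Batch 1 Batch 4 Batch 5 Batch 6.
Batch 3: 0→18
Batch 2: 18→33
Batch 7: 33→47
Batch 1: 47→59

59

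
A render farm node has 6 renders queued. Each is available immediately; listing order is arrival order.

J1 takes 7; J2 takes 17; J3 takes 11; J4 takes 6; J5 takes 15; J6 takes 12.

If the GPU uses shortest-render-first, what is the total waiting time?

130

SPT (increasing processing time): J4 J1 J3 J6 J5 J2.
J4: waits 0, runs 0→6
J1: waits 6, runs 6→13
J3: waits 13, runs 13→24
J6: waits 24, runs 24→36
J5: waits 36, runs 36→51
J2: waits 51, runs 51→68
Sum = 0+6+13+24+36+51 = 130.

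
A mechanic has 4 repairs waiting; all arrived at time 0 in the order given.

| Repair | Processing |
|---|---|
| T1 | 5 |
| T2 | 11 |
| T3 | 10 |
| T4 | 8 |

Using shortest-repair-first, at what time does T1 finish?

SPT (increasing processing time): T1 T4 T3 T2.
T1: 0→5

5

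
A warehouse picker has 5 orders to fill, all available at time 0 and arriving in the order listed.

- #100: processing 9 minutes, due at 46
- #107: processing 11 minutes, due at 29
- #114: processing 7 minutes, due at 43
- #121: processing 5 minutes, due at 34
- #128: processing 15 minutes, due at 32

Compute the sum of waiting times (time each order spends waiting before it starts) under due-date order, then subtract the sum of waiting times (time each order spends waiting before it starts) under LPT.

EDD (increasing due date): #107 #128 #121 #114 #100.
#107: waits 0, runs 0→11
#128: waits 11, runs 11→26
#121: waits 26, runs 26→31
#114: waits 31, runs 31→38
#100: waits 38, runs 38→47
Sum = 0+11+26+31+38 = 106.
LPT (decreasing processing time): #128 #107 #100 #114 #121.
#128: waits 0, runs 0→15
#107: waits 15, runs 15→26
#100: waits 26, runs 26→35
#114: waits 35, runs 35→42
#121: waits 42, runs 42→47
Sum = 0+15+26+35+42 = 118.
Difference = 106 − 118 = -12.

-12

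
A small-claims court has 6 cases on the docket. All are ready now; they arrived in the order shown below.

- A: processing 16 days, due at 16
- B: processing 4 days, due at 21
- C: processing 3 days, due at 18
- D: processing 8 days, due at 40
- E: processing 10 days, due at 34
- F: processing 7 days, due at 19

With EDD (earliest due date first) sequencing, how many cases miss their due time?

EDD (increasing due date): A C F B E D.
A: 0→16, due 16, tardiness 0
C: 16→19, due 18, tardiness 1
F: 19→26, due 19, tardiness 7
B: 26→30, due 21, tardiness 9
E: 30→40, due 34, tardiness 6
D: 40→48, due 40, tardiness 8
Late cases: 5.

5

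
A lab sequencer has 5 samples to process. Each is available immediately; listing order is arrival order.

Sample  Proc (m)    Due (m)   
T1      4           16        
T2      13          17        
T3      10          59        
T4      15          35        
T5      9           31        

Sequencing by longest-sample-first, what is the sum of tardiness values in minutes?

LPT (decreasing processing time): T4 T2 T3 T5 T1.
T4: 0→15, due 35, tardiness 0
T2: 15→28, due 17, tardiness 11
T3: 28→38, due 59, tardiness 0
T5: 38→47, due 31, tardiness 16
T1: 47→51, due 16, tardiness 35
Sum = 0+11+0+16+35 = 62.

62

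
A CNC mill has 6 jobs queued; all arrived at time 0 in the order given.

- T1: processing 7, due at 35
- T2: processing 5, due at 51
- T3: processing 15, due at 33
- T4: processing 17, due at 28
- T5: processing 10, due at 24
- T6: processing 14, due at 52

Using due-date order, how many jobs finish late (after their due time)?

4

EDD (increasing due date): T5 T4 T3 T1 T2 T6.
T5: 0→10, due 24, tardiness 0
T4: 10→27, due 28, tardiness 0
T3: 27→42, due 33, tardiness 9
T1: 42→49, due 35, tardiness 14
T2: 49→54, due 51, tardiness 3
T6: 54→68, due 52, tardiness 16
Late jobs: 4.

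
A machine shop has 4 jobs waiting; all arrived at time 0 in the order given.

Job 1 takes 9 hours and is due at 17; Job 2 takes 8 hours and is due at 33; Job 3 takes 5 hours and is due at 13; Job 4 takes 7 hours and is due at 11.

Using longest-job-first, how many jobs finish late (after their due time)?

LPT (decreasing processing time): Job 1 Job 2 Job 4 Job 3.
Job 1: 0→9, due 17, tardiness 0
Job 2: 9→17, due 33, tardiness 0
Job 4: 17→24, due 11, tardiness 13
Job 3: 24→29, due 13, tardiness 16
Late jobs: 2.

2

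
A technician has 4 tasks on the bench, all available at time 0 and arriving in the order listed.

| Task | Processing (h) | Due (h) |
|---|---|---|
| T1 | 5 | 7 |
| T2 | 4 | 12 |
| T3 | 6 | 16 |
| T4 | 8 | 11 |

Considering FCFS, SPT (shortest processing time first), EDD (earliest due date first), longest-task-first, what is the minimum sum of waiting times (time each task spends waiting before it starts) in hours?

28

FIFO (arrival order): T1 T2 T3 T4.
T1: waits 0, runs 0→5
T2: waits 5, runs 5→9
T3: waits 9, runs 9→15
T4: waits 15, runs 15→23
Sum = 0+5+9+15 = 29.
SPT (increasing processing time): T2 T1 T3 T4.
T2: waits 0, runs 0→4
T1: waits 4, runs 4→9
T3: waits 9, runs 9→15
T4: waits 15, runs 15→23
Sum = 0+4+9+15 = 28.
EDD (increasing due date): T1 T4 T2 T3.
T1: waits 0, runs 0→5
T4: waits 5, runs 5→13
T2: waits 13, runs 13→17
T3: waits 17, runs 17→23
Sum = 0+5+13+17 = 35.
LPT (decreasing processing time): T4 T3 T1 T2.
T4: waits 0, runs 0→8
T3: waits 8, runs 8→14
T1: waits 14, runs 14→19
T2: waits 19, runs 19→23
Sum = 0+8+14+19 = 41.
FIFO 29, SPT 28, EDD 35, LPT 41 → minimum 28.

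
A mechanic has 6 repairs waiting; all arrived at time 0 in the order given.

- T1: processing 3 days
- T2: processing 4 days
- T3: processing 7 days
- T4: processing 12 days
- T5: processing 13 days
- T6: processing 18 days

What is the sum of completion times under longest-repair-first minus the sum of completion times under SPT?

107

LPT (decreasing processing time): T6 T5 T4 T3 T2 T1.
T6: 0→18
T5: 18→31
T4: 31→43
T3: 43→50
T2: 50→54
T1: 54→57
Sum = 18+31+43+50+54+57 = 253.
SPT (increasing processing time): T1 T2 T3 T4 T5 T6.
T1: 0→3
T2: 3→7
T3: 7→14
T4: 14→26
T5: 26→39
T6: 39→57
Sum = 3+7+14+26+39+57 = 146.
Difference = 253 − 146 = 107.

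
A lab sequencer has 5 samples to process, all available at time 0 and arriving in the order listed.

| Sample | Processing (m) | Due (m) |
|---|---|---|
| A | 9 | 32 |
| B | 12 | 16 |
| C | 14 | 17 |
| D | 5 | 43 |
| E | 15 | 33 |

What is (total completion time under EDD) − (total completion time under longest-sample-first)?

EDD (increasing due date): B C A E D.
B: 0→12
C: 12→26
A: 26→35
E: 35→50
D: 50→55
Sum = 12+26+35+50+55 = 178.
LPT (decreasing processing time): E C B A D.
E: 0→15
C: 15→29
B: 29→41
A: 41→50
D: 50→55
Sum = 15+29+41+50+55 = 190.
Difference = 178 − 190 = -12.

-12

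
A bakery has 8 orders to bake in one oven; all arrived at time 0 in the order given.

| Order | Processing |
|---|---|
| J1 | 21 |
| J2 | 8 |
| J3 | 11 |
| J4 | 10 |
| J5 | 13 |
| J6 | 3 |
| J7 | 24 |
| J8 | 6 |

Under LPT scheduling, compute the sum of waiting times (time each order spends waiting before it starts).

LPT (decreasing processing time): J7 J1 J5 J3 J4 J2 J8 J6.
J7: waits 0, runs 0→24
J1: waits 24, runs 24→45
J5: waits 45, runs 45→58
J3: waits 58, runs 58→69
J4: waits 69, runs 69→79
J2: waits 79, runs 79→87
J8: waits 87, runs 87→93
J6: waits 93, runs 93→96
Sum = 0+24+45+58+69+79+87+93 = 455.

455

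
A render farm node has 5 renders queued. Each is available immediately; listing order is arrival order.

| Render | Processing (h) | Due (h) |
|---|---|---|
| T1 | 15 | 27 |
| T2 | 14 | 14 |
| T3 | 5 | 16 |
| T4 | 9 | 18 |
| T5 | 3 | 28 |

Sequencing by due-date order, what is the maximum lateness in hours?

18

EDD (increasing due date): T2 T3 T4 T1 T5.
T2: 0→14, due 14, lateness 0
T3: 14→19, due 16, lateness 3
T4: 19→28, due 18, lateness 10
T1: 28→43, due 27, lateness 16
T5: 43→46, due 28, lateness 18
Maximum = 18.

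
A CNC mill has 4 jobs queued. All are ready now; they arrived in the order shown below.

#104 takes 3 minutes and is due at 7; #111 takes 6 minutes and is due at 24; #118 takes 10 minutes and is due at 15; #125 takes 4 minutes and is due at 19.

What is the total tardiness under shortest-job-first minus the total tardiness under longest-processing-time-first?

SPT (increasing processing time): #104 #125 #111 #118.
#104: 0→3, due 7, tardiness 0
#125: 3→7, due 19, tardiness 0
#111: 7→13, due 24, tardiness 0
#118: 13→23, due 15, tardiness 8
Sum = 0+0+0+8 = 8.
LPT (decreasing processing time): #118 #111 #125 #104.
#118: 0→10, due 15, tardiness 0
#111: 10→16, due 24, tardiness 0
#125: 16→20, due 19, tardiness 1
#104: 20→23, due 7, tardiness 16
Sum = 0+0+1+16 = 17.
Difference = 8 − 17 = -9.

-9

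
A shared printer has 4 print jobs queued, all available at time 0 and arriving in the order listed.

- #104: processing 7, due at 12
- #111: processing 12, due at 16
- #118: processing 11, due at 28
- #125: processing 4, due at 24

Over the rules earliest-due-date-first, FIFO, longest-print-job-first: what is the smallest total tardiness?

9

EDD (increasing due date): #104 #111 #125 #118.
#104: 0→7, due 12, tardiness 0
#111: 7→19, due 16, tardiness 3
#125: 19→23, due 24, tardiness 0
#118: 23→34, due 28, tardiness 6
Sum = 0+3+0+6 = 9.
FIFO (arrival order): #104 #111 #118 #125.
#104: 0→7, due 12, tardiness 0
#111: 7→19, due 16, tardiness 3
#118: 19→30, due 28, tardiness 2
#125: 30→34, due 24, tardiness 10
Sum = 0+3+2+10 = 15.
LPT (decreasing processing time): #111 #118 #104 #125.
#111: 0→12, due 16, tardiness 0
#118: 12→23, due 28, tardiness 0
#104: 23→30, due 12, tardiness 18
#125: 30→34, due 24, tardiness 10
Sum = 0+0+18+10 = 28.
EDD 9, FIFO 15, LPT 28 → minimum 9.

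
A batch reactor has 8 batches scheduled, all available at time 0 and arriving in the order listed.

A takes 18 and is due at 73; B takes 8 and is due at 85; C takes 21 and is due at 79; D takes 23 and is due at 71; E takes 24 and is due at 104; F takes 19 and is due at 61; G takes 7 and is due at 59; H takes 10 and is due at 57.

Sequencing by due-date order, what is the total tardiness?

EDD (increasing due date): H G F D A C B E.
H: 0→10, due 57, tardiness 0
G: 10→17, due 59, tardiness 0
F: 17→36, due 61, tardiness 0
D: 36→59, due 71, tardiness 0
A: 59→77, due 73, tardiness 4
C: 77→98, due 79, tardiness 19
B: 98→106, due 85, tardiness 21
E: 106→130, due 104, tardiness 26
Sum = 0+0+0+0+4+19+21+26 = 70.

70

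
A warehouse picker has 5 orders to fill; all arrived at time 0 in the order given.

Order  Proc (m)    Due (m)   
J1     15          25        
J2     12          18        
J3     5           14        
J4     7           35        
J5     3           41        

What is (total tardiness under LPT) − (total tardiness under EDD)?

LPT (decreasing processing time): J1 J2 J4 J3 J5.
J1: 0→15, due 25, tardiness 0
J2: 15→27, due 18, tardiness 9
J4: 27→34, due 35, tardiness 0
J3: 34→39, due 14, tardiness 25
J5: 39→42, due 41, tardiness 1
Sum = 0+9+0+25+1 = 35.
EDD (increasing due date): J3 J2 J1 J4 J5.
J3: 0→5, due 14, tardiness 0
J2: 5→17, due 18, tardiness 0
J1: 17→32, due 25, tardiness 7
J4: 32→39, due 35, tardiness 4
J5: 39→42, due 41, tardiness 1
Sum = 0+0+7+4+1 = 12.
Difference = 35 − 12 = 23.

23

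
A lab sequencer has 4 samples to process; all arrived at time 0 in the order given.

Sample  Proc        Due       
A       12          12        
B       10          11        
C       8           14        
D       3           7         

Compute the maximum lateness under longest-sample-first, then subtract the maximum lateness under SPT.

5

LPT (decreasing processing time): A B C D.
A: 0→12, due 12, lateness 0
B: 12→22, due 11, lateness 11
C: 22→30, due 14, lateness 16
D: 30→33, due 7, lateness 26
Maximum = 26.
SPT (increasing processing time): D C B A.
D: 0→3, due 7, lateness -4
C: 3→11, due 14, lateness -3
B: 11→21, due 11, lateness 10
A: 21→33, due 12, lateness 21
Maximum = 21.
Difference = 26 − 21 = 5.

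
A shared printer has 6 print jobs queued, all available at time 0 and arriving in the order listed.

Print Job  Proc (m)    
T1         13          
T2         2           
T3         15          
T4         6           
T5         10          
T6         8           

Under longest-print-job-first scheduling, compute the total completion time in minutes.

233

LPT (decreasing processing time): T3 T1 T5 T6 T4 T2.
T3: 0→15
T1: 15→28
T5: 28→38
T6: 38→46
T4: 46→52
T2: 52→54
Sum = 15+28+38+46+52+54 = 233.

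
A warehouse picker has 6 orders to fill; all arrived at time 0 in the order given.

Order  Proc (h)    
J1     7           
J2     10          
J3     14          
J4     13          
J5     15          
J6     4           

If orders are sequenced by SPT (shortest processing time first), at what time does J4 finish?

SPT (increasing processing time): J6 J1 J2 J4 J3 J5.
J6: 0→4
J1: 4→11
J2: 11→21
J4: 21→34

34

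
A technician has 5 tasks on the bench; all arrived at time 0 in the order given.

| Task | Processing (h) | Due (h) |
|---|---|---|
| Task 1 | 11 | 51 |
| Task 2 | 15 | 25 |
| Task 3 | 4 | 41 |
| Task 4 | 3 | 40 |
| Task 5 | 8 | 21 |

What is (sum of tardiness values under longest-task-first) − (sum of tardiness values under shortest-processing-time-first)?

-2

LPT (decreasing processing time): Task 2 Task 1 Task 5 Task 3 Task 4.
Task 2: 0→15, due 25, tardiness 0
Task 1: 15→26, due 51, tardiness 0
Task 5: 26→34, due 21, tardiness 13
Task 3: 34→38, due 41, tardiness 0
Task 4: 38→41, due 40, tardiness 1
Sum = 0+0+13+0+1 = 14.
SPT (increasing processing time): Task 4 Task 3 Task 5 Task 1 Task 2.
Task 4: 0→3, due 40, tardiness 0
Task 3: 3→7, due 41, tardiness 0
Task 5: 7→15, due 21, tardiness 0
Task 1: 15→26, due 51, tardiness 0
Task 2: 26→41, due 25, tardiness 16
Sum = 0+0+0+0+16 = 16.
Difference = 14 − 16 = -2.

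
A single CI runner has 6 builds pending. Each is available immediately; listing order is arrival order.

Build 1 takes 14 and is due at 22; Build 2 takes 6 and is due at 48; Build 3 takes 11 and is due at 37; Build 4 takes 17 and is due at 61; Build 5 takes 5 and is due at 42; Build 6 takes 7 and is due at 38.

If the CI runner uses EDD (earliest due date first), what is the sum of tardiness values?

EDD (increasing due date): Build 1 Build 3 Build 6 Build 5 Build 2 Build 4.
Build 1: 0→14, due 22, tardiness 0
Build 3: 14→25, due 37, tardiness 0
Build 6: 25→32, due 38, tardiness 0
Build 5: 32→37, due 42, tardiness 0
Build 2: 37→43, due 48, tardiness 0
Build 4: 43→60, due 61, tardiness 0
Sum = 0+0+0+0+0+0 = 0.

0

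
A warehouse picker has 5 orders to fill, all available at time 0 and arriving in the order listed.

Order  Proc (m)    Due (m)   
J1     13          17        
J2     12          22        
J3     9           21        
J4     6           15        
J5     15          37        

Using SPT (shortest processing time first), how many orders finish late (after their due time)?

3

SPT (increasing processing time): J4 J3 J2 J1 J5.
J4: 0→6, due 15, tardiness 0
J3: 6→15, due 21, tardiness 0
J2: 15→27, due 22, tardiness 5
J1: 27→40, due 17, tardiness 23
J5: 40→55, due 37, tardiness 18
Late orders: 3.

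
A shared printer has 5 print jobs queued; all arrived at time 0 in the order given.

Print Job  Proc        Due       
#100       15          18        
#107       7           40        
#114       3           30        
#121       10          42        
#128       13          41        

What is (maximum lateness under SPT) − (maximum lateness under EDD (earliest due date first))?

24

SPT (increasing processing time): #114 #107 #121 #128 #100.
#114: 0→3, due 30, lateness -27
#107: 3→10, due 40, lateness -30
#121: 10→20, due 42, lateness -22
#128: 20→33, due 41, lateness -8
#100: 33→48, due 18, lateness 30
Maximum = 30.
EDD (increasing due date): #100 #114 #107 #128 #121.
#100: 0→15, due 18, lateness -3
#114: 15→18, due 30, lateness -12
#107: 18→25, due 40, lateness -15
#128: 25→38, due 41, lateness -3
#121: 38→48, due 42, lateness 6
Maximum = 6.
Difference = 30 − 6 = 24.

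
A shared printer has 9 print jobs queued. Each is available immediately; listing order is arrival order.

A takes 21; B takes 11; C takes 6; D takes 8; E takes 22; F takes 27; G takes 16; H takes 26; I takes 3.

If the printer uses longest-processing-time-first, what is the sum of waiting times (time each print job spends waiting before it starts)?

LPT (decreasing processing time): F H E A G B D C I.
F: waits 0, runs 0→27
H: waits 27, runs 27→53
E: waits 53, runs 53→75
A: waits 75, runs 75→96
G: waits 96, runs 96→112
B: waits 112, runs 112→123
D: waits 123, runs 123→131
C: waits 131, runs 131→137
I: waits 137, runs 137→140
Sum = 0+27+53+75+96+112+123+131+137 = 754.

754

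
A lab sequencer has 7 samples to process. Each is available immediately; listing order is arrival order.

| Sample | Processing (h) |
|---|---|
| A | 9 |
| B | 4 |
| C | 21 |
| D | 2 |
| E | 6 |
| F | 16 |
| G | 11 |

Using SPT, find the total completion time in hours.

SPT (increasing processing time): D B E A G F C.
D: 0→2
B: 2→6
E: 6→12
A: 12→21
G: 21→32
F: 32→48
C: 48→69
Sum = 2+6+12+21+32+48+69 = 190.

190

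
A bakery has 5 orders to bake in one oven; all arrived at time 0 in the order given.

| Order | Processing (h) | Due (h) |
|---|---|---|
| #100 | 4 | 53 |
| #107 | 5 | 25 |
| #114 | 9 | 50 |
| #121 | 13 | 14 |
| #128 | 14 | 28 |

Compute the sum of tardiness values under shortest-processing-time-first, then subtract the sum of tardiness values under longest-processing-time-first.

SPT (increasing processing time): #100 #107 #114 #121 #128.
#100: 0→4, due 53, tardiness 0
#107: 4→9, due 25, tardiness 0
#114: 9→18, due 50, tardiness 0
#121: 18→31, due 14, tardiness 17
#128: 31→45, due 28, tardiness 17
Sum = 0+0+0+17+17 = 34.
LPT (decreasing processing time): #128 #121 #114 #107 #100.
#128: 0→14, due 28, tardiness 0
#121: 14→27, due 14, tardiness 13
#114: 27→36, due 50, tardiness 0
#107: 36→41, due 25, tardiness 16
#100: 41→45, due 53, tardiness 0
Sum = 0+13+0+16+0 = 29.
Difference = 34 − 29 = 5.

5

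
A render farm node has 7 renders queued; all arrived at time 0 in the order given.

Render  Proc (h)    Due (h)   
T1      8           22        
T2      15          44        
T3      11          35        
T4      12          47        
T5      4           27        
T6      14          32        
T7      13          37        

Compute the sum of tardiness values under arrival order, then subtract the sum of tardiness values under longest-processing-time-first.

-48

FIFO (arrival order): T1 T2 T3 T4 T5 T6 T7.
T1: 0→8, due 22, tardiness 0
T2: 8→23, due 44, tardiness 0
T3: 23→34, due 35, tardiness 0
T4: 34→46, due 47, tardiness 0
T5: 46→50, due 27, tardiness 23
T6: 50→64, due 32, tardiness 32
T7: 64→77, due 37, tardiness 40
Sum = 0+0+0+0+23+32+40 = 95.
LPT (decreasing processing time): T2 T6 T7 T4 T3 T1 T5.
T2: 0→15, due 44, tardiness 0
T6: 15→29, due 32, tardiness 0
T7: 29→42, due 37, tardiness 5
T4: 42→54, due 47, tardiness 7
T3: 54→65, due 35, tardiness 30
T1: 65→73, due 22, tardiness 51
T5: 73→77, due 27, tardiness 50
Sum = 0+0+5+7+30+51+50 = 143.
Difference = 95 − 143 = -48.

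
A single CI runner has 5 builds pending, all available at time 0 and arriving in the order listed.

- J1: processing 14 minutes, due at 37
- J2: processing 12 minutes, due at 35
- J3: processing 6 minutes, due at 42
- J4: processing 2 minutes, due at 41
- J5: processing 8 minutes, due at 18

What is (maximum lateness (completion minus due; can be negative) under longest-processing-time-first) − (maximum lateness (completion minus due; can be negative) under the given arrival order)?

-8

LPT (decreasing processing time): J1 J2 J5 J3 J4.
J1: 0→14, due 37, lateness -23
J2: 14→26, due 35, lateness -9
J5: 26→34, due 18, lateness 16
J3: 34→40, due 42, lateness -2
J4: 40→42, due 41, lateness 1
Maximum = 16.
FIFO (arrival order): J1 J2 J3 J4 J5.
J1: 0→14, due 37, lateness -23
J2: 14→26, due 35, lateness -9
J3: 26→32, due 42, lateness -10
J4: 32→34, due 41, lateness -7
J5: 34→42, due 18, lateness 24
Maximum = 24.
Difference = 16 − 24 = -8.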